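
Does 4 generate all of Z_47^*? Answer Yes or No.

φ(47) = 47 − 1 = 46 = 2 · 23.
Test 4^(46/q) mod 47 for each prime factor q of 46:
4^23 ≡ 1 (mod 47)  [q = 2: ≡ 1 ✗]
4^2 ≡ 16 (mod 47)  [q = 23: ≢ 1 ✓]
Since 4^23 ≡ 1, the order of 4 divides 23 < 46, so 4 is not a primitive root.

No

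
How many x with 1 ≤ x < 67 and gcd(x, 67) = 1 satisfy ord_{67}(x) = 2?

1

φ(67) = 67 − 1 = 66 = 2 · 3 · 11.
Since (Z/67Z)^× is cyclic of order 66, the number of elements of order d is φ(d) when d | 66 and 0 otherwise.
2 | 66, and φ(2) = 2 − 1 = 1.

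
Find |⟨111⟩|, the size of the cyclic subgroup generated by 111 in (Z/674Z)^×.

By Lagrange's theorem, ord_674(111) divides φ(674) = φ(2)·φ(337) = 1·336 = 336 = 2^4 · 3 · 7.
Divisors of 336: 1, 2, 3, 4, 6, 7, 8, 12, 14, 16, 21, 24, 28, 42, 48, 56, 84, 112, 168, 336.
Compute 111^d (mod 674) for the divisors d until we hit 1:
111^1 ≡ 111 (mod 674)
111^2 ≡ 189 (mod 674)
111^3 ≡ 85 (mod 674)
111^4 ≡ 673 (mod 674)
111^6 ≡ 485 (mod 674)
111^7 ≡ 589 (mod 674)
111^8 ≡ 1 (mod 674) ✓
The smallest such exponent is 8, so the order of 111 is 8.

8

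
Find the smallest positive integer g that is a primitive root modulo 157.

φ(157) = 157 − 1 = 156 = 2^2 · 3 · 13.
Test candidates g = 2, 3, … against the prime factors q ∈ {2, 3, 13} of φ(157): g is a generator iff g^(156/q) ≢ 1 for every such q.
g = 2: 2^78 ≡ 156; 2^52 ≡ 1 — hits 1, so not a primitive root.
g = 3: 3^78 ≡ 1 — hits 1, so not a primitive root.
g = 4: 4^78 ≡ 1 — hits 1, so not a primitive root.
g = 5: 5^78 ≡ 156; 5^52 ≡ 12; 5^12 ≡ 130 — none is 1, so 5 is a primitive root.
Hence the least primitive root of 157 is 5.

5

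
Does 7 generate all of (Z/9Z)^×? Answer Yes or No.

φ(9) = φ(3^2) = 3·(3−1) = 6 = 2 · 3.
An element g generates (Z/9Z)^× iff g^(6/q) ≢ 1 (mod 9) for each prime q ∈ {2, 3}.
7^3 ≡ 1 (mod 9)  [q = 2: ≡ 1 ✗]
7^2 ≡ 4 (mod 9)  [q = 3: ≢ 1 ✓]
7^3 ≡ 1 shows ord(7) | 3, strictly less than φ(9); not a primitive root.

No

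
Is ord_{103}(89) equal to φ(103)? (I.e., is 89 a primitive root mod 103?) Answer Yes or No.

φ(103) = 103 − 1 = 102 = 2 · 3 · 17.
89 is a primitive root mod 103 iff 89^(φ(103)/q) ≢ 1 for every prime q | φ(103), i.e. q ∈ {2, 3, 17}.
89^51 ≡ 102 (mod 103)  [q = 2: ≢ 1 ✓]
89^34 ≡ 1 (mod 103)  [q = 3: ≡ 1 ✗]
89^6 ≡ 30 (mod 103)  [q = 17: ≢ 1 ✓]
Since 89^34 ≡ 1, the order of 89 divides 34 < 102, so 89 is not a primitive root.

No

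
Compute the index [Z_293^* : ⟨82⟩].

The order of 82 must divide φ(293) = 293 − 1 = 292 = 2^2 · 73.
Divisors of 292: 1, 2, 4, 73, 146, 292.
Evaluate successive powers at the divisors of 292:
82^1 ≡ 82
82^2 ≡ 278
82^4 ≡ 225
82^73 ≡ 1
Thus |⟨82⟩| = ord(82) = 73.
Index = |(Z/293Z)^×| / |⟨82⟩| = 292 / 73 = 4.

4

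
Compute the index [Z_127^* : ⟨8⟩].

The order of 8 must divide φ(127) = 127 − 1 = 126 = 2 · 3^2 · 7.
Divisors of 126: 1, 2, 3, 6, 7, 9, 14, 18, 21, 42, 63, 126.
Check 8^d mod 127 for each divisor in increasing order:
8^1 ≡ 8 (mod 127)
8^2 ≡ 64 (mod 127)
8^3 ≡ 4 (mod 127)
8^6 ≡ 16 (mod 127)
8^7 ≡ 1 (mod 127) ✓
The order of 8 is 7, so the subgroup it generates has 7 elements.
The index is φ(127) / ord(8) = 126 / 7 = 18.

18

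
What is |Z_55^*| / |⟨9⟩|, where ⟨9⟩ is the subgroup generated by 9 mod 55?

4

ord(9) | φ(55) = φ(5·11) = (5−1)·(11−1) = 4·10 = 40 = 2^3 · 5.
Divisors of 40: 1, 2, 4, 5, 8, 10, 20, 40.
Compute 9^d (mod 55) for the divisors d until we hit 1:
9^1 ≡ 9
9^2 ≡ 26
9^4 ≡ 16
9^5 ≡ 34
9^8 ≡ 36
9^10 ≡ 1
Thus |⟨9⟩| = ord(9) = 10.
[(Z/55Z)^× : ⟨9⟩] = 40/10 = 4.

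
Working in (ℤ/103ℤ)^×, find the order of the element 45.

102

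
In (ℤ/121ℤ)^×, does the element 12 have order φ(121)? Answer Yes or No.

No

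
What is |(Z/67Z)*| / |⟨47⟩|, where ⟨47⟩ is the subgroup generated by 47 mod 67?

By Lagrange's theorem, ord_67(47) divides φ(67) = 67 − 1 = 66 = 2 · 3 · 11.
Divisors of 66: 1, 2, 3, 6, 11, 22, 33, 66.
Test each divisor d:
47^1 ≡ 47 (mod 67)
47^2 ≡ 65 (mod 67)
47^3 ≡ 40 (mod 67)
47^6 ≡ 59 (mod 67)
47^11 ≡ 37 (mod 67)
47^22 ≡ 29 (mod 67)
47^33 ≡ 1 (mod 67) ✓
Thus |⟨47⟩| = ord(47) = 33.
Index = |(Z/67Z)^×| / |⟨47⟩| = 66 / 33 = 2.

2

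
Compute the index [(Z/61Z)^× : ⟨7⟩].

1

The order of 7 must divide φ(61) = 61 − 1 = 60 = 2^2 · 3 · 5.
Divisors of 60: 1, 2, 3, 4, 5, 6, 10, 12, 15, 20, 30, 60.
Check 7^d mod 61 for each divisor in increasing order:
7^1 ≡ 7 (mod 61)
7^2 ≡ 49 (mod 61)
7^3 ≡ 38 (mod 61)
7^4 ≡ 22 (mod 61)
7^5 ≡ 32 (mod 61)
7^6 ≡ 41 (mod 61)
7^10 ≡ 48 (mod 61)
7^12 ≡ 34 (mod 61)
7^15 ≡ 11 (mod 61)
7^20 ≡ 47 (mod 61)
7^30 ≡ 60 (mod 61)
7^60 ≡ 1 (mod 61) ✓
The order of 7 is 60, so the subgroup it generates has 60 elements.
The index is φ(61) / ord(7) = 60 / 60 = 1.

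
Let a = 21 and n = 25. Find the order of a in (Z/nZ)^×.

ord(21) | φ(25) = φ(5^2) = 5·(5−1) = 20 = 2^2 · 5.
Divisors of 20: 1, 2, 4, 5, 10, 20.
Evaluate successive powers at the divisors of 20:
21^1 ≡ 21
21^2 ≡ 16
21^4 ≡ 6
21^5 ≡ 1
So ord_25(21) = 5.

5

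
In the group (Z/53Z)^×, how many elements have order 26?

12

φ(53) = 53 − 1 = 52 = 2^2 · 13.
(Z/53Z)^× is cyclic (|G| = 52); a cyclic group of order m has exactly φ(d) elements of each order d | m, and none otherwise.
26 = 2 · 13 divides 52, and φ(26) = 12.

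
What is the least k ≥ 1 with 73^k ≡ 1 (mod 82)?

4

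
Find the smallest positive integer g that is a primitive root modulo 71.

7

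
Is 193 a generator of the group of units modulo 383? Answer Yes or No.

φ(383) = 383 − 1 = 382 = 2 · 191.
An element g generates (Z/383Z)^× iff g^(382/q) ≢ 1 (mod 383) for each prime q ∈ {2, 191}.
193^191 ≡ 1 (mod 383)  [q = 2: ≡ 1 ✗]
193^2 ≡ 98 (mod 383)  [q = 191: ≢ 1 ✓]
The check at q = 2 fails, so 193 generates a proper subgroup.

No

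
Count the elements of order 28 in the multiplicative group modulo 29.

12

φ(29) = 29 − 1 = 28 = 2^2 · 7.
In a cyclic group of order 28, there are φ(d) elements of order d for each divisor d of 28, and zero for non-divisors.
28 = 2^2 · 7 divides 28, and φ(28) = 12.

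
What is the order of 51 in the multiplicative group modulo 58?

The order of 51 must divide φ(58) = φ(2)·φ(29) = 1·28 = 28 = 2^2 · 7.
Divisors of 28: 1, 2, 4, 7, 14, 28.
Evaluate successive powers at the divisors of 28:
51^1 ≡ 51 (mod 58)
51^2 ≡ 49 (mod 58)
51^4 ≡ 23 (mod 58)
51^7 ≡ 57 (mod 58)
51^14 ≡ 1 (mod 58) ✓
So ord_58(51) = 14.

14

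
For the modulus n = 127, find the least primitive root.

3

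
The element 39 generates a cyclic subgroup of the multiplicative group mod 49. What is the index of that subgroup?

2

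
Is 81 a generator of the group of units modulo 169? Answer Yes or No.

No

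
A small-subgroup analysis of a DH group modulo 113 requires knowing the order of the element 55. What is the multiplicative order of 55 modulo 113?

112

ord(55) | φ(113) = 113 − 1 = 112 = 2^4 · 7.
Divisors of 112: 1, 2, 4, 7, 8, 14, 16, 28, 56, 112.
Compute 55^d (mod 113) for the divisors d until we hit 1:
55^1 ≡ 55
55^2 ≡ 87
55^4 ≡ 111
55^7 ≡ 35
55^8 ≡ 4
55^14 ≡ 95
55^16 ≡ 16
55^28 ≡ 98
55^56 ≡ 112
55^112 ≡ 1
Hence ord(55) = 112.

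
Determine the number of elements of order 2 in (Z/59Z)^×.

φ(59) = 59 − 1 = 58 = 2 · 29.
(Z/59Z)^× is cyclic (|G| = 58); a cyclic group of order m has exactly φ(d) elements of each order d | m, and none otherwise.
2 | 58, and φ(2) = 2 − 1 = 1.

1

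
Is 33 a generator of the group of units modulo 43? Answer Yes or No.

Yes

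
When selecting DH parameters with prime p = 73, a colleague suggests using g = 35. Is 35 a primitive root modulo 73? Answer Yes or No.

φ(73) = 73 − 1 = 72 = 2^3 · 3^2.
Test 35^(72/q) mod 73 for each prime factor q of 72:
35^36 ≡ 1 (mod 73)  [q = 2: ≡ 1 ✗]
35^24 ≡ 8 (mod 73)  [q = 3: ≢ 1 ✓]
The check at q = 2 fails, so 35 generates a proper subgroup.

No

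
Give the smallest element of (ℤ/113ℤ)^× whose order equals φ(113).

3

φ(113) = 113 − 1 = 112 = 2^4 · 7.
g is a primitive root iff g^(112/q) ≢ 1 (mod 113) for each prime q ∈ {2, 7}.
g = 2: 2^56 ≡ 1 — hits 1, so not a primitive root.
g = 3: 3^56 ≡ 112; 3^16 ≡ 49 — none is 1, so 3 is a primitive root.
The smallest primitive root modulo 113 is 3.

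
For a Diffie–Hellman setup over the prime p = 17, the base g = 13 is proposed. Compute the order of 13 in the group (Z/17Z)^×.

Since 13 ∈ (Z/17Z)^×, its order divides φ(17) = 17 − 1 = 16 = 2^4.
Divisors of 16: 1, 2, 4, 8, 16.
Evaluate successive powers at the divisors of 16:
13^1 ≡ 13
13^2 ≡ 16
13^4 ≡ 1
Therefore the multiplicative order of 13 modulo 17 is 4.

4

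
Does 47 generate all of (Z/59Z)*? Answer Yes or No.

Yes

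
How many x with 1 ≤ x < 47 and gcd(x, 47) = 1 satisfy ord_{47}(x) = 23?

φ(47) = 47 − 1 = 46 = 2 · 23.
Since (Z/47Z)^× is cyclic of order 46, the number of elements of order d is φ(d) when d | 46 and 0 otherwise.
23 | 46, and φ(23) = 23 − 1 = 22.

22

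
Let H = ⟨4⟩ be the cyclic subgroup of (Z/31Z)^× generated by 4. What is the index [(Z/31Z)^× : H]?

The order of 4 must divide φ(31) = 31 − 1 = 30 = 2 · 3 · 5.
Divisors of 30: 1, 2, 3, 5, 6, 10, 15, 30.
Evaluate successive powers at the divisors of 30:
4^1 ≡ 4 (mod 31)
4^2 ≡ 16 (mod 31)
4^3 ≡ 2 (mod 31)
4^5 ≡ 1 (mod 31) ✓
The order of 4 is 5, so the subgroup it generates has 5 elements.
[(Z/31Z)^× : ⟨4⟩] = 30/5 = 6.

6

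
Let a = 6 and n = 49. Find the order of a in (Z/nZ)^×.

The order of 6 must divide φ(49) = φ(7^2) = 7·(7−1) = 42 = 2 · 3 · 7.
Divisors of 42: 1, 2, 3, 6, 7, 14, 21, 42.
Check 6^d mod 49 for each divisor in increasing order:
6^1 ≡ 6 (mod 49)
6^2 ≡ 36 (mod 49)
6^3 ≡ 20 (mod 49)
6^6 ≡ 8 (mod 49)
6^7 ≡ 48 (mod 49)
6^14 ≡ 1 (mod 49) ✓
So ord_49(6) = 14.

14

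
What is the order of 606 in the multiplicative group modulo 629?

The order of 606 must divide φ(629) = φ(17·37) = (17−1)·(37−1) = 16·36 = 576 = 2^6 · 3^2.
Divisors of 576: 1, 2, 3, 4, 6, 8, 9, 12, 16, 18, 24, 32, 36, 48, 64, 72, 96, 144, 192, 288, 576.
Evaluate successive powers at the divisors of 576:
606^1 ≡ 606
606^2 ≡ 529
606^3 ≡ 413
606^4 ≡ 565
606^6 ≡ 110
606^8 ≡ 322
606^9 ≡ 142
606^12 ≡ 149
606^16 ≡ 528
606^18 ≡ 36
606^24 ≡ 186
606^32 ≡ 137
606^36 ≡ 38
606^48 ≡ 1
The smallest such exponent is 48, so the order of 606 is 48.

48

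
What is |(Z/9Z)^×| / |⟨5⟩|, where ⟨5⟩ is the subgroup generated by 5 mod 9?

1

The order of 5 must divide φ(9) = φ(3^2) = 3·(3−1) = 6 = 2 · 3.
Divisors of 6: 1, 2, 3, 6.
Test each divisor d:
5^1 ≡ 5
5^2 ≡ 7
5^3 ≡ 8
5^6 ≡ 1
The order of 5 is 6, so the subgroup it generates has 6 elements.
Index = |(Z/9Z)^×| / |⟨5⟩| = 6 / 6 = 1.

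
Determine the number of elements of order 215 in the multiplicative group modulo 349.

φ(349) = 349 − 1 = 348 = 2^2 · 3 · 29.
(Z/349Z)^× is cyclic (|G| = 348); a cyclic group of order m has exactly φ(d) elements of each order d | m, and none otherwise.
215 does not divide 348, so no element of (Z/349Z)^× has order 215.

0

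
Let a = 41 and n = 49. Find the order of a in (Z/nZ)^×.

The order of 41 must divide φ(49) = φ(7^2) = 7·(7−1) = 42 = 2 · 3 · 7.
Divisors of 42: 1, 2, 3, 6, 7, 14, 21, 42.
Test each divisor d:
41^1 ≡ 41 (mod 49)
41^2 ≡ 15 (mod 49)
41^3 ≡ 27 (mod 49)
41^6 ≡ 43 (mod 49)
41^7 ≡ 48 (mod 49)
41^14 ≡ 1 (mod 49) ✓
Therefore the multiplicative order of 41 modulo 49 is 14.

14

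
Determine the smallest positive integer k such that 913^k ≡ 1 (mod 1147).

90

By Lagrange's theorem, ord_1147(913) divides φ(1147) = φ(31·37) = (31−1)·(37−1) = 30·36 = 1080 = 2^3 · 3^3 · 5.
Divisors of 1080: 1, 2, 3, 4, 5, 6, 8, 9, 10, 12, 15, 18, 20, 24, 27, 30, 36, 40, 45, 54, 60, 72, 90, 108, 120, 135, 180, 216, 270, 360, 540, 1080.
Test each divisor d:
913^1 ≡ 913 (mod 1147)
913^2 ≡ 847 (mod 1147)
913^3 ≡ 233 (mod 1147)
913^4 ≡ 534 (mod 1147)
913^5 ≡ 67 (mod 1147)
913^6 ≡ 380 (mod 1147)
913^8 ≡ 700 (mod 1147)
913^9 ≡ 221 (mod 1147)
913^10 ≡ 1048 (mod 1147)
913^12 ≡ 1025 (mod 1147)
913^15 ≡ 249 (mod 1147)
913^18 ≡ 667 (mod 1147)
913^20 ≡ 625 (mod 1147)
913^24 ≡ 1120 (mod 1147)
913^27 ≡ 591 (mod 1147)
913^30 ≡ 63 (mod 1147)
913^36 ≡ 1000 (mod 1147)
913^40 ≡ 645 (mod 1147)
913^45 ≡ 776 (mod 1147)
913^54 ≡ 593 (mod 1147)
913^60 ≡ 528 (mod 1147)
913^72 ≡ 963 (mod 1147)
913^90 ≡ 1 (mod 1147) ✓
Therefore the multiplicative order of 913 modulo 1147 is 90.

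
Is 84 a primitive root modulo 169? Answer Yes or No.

Yes

φ(169) = φ(13^2) = 13·(13−1) = 156 = 2^2 · 3 · 13.
It suffices to check that the order of 84 is not a proper divisor of 156: compute 84^(156/q) for q ∈ {2, 3, 13}.
84^78 ≡ 168 (mod 169)  [q = 2: ≢ 1 ✓]
84^52 ≡ 22 (mod 169)  [q = 3: ≢ 1 ✓]
84^12 ≡ 131 (mod 169)  [q = 13: ≢ 1 ✓]
All checks pass, so 84 has order 156 and is a primitive root modulo 169.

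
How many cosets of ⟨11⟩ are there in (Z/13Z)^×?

The order of 11 must divide φ(13) = 13 − 1 = 12 = 2^2 · 3.
Divisors of 12: 1, 2, 3, 4, 6, 12.
Test each divisor d:
11^1 ≡ 11 (mod 13)
11^2 ≡ 4 (mod 13)
11^3 ≡ 5 (mod 13)
11^4 ≡ 3 (mod 13)
11^6 ≡ 12 (mod 13)
11^12 ≡ 1 (mod 13) ✓
The order of 11 is 12, so the subgroup it generates has 12 elements.
The index is φ(13) / ord(11) = 12 / 12 = 1.

1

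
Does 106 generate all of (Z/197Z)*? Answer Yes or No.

Yes

φ(197) = 197 − 1 = 196 = 2^2 · 7^2.
106 is a primitive root mod 197 iff 106^(φ(197)/q) ≢ 1 for every prime q | φ(197), i.e. q ∈ {2, 7}.
106^98 ≡ 196 (mod 197)  [q = 2: ≢ 1 ✓]
106^28 ≡ 191 (mod 197)  [q = 7: ≢ 1 ✓]
Every test exponent gives a nontrivial residue, hence 106 generates the full group.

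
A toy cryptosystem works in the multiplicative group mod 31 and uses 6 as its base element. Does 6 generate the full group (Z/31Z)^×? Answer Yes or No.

No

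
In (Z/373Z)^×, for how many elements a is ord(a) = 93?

φ(373) = 373 − 1 = 372 = 2^2 · 3 · 31.
Since (Z/373Z)^× is cyclic of order 372, the number of elements of order d is φ(d) when d | 372 and 0 otherwise.
93 = 3 · 31 divides 372, and φ(93) = 60.

60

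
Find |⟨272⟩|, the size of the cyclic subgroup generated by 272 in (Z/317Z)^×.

316

The order of 272 must divide φ(317) = 317 − 1 = 316 = 2^2 · 79.
Divisors of 316: 1, 2, 4, 79, 158, 316.
Check 272^d mod 317 for each divisor in increasing order:
272^1 ≡ 272
272^2 ≡ 123
272^4 ≡ 230
272^79 ≡ 114
272^158 ≡ 316
272^316 ≡ 1
So ord_317(272) = 316.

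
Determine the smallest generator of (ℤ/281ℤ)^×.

φ(281) = 281 − 1 = 280 = 2^3 · 5 · 7.
g is a primitive root iff g^(280/q) ≢ 1 (mod 281) for each prime q ∈ {2, 5, 7}.
g = 2: 2^140 ≡ 1 — hits 1, so not a primitive root.
g = 3: 3^140 ≡ 280; 3^56 ≡ 86; 3^40 ≡ 249 — none is 1, so 3 is a primitive root.
So 3 is the smallest generator of (Z/281Z)^×.

3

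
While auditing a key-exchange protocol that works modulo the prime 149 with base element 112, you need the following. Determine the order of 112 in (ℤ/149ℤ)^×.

The order of 112 must divide φ(149) = 149 − 1 = 148 = 2^2 · 37.
Divisors of 148: 1, 2, 4, 37, 74, 148.
Evaluate successive powers at the divisors of 148:
112^1 ≡ 112 (mod 149)
112^2 ≡ 28 (mod 149)
112^4 ≡ 39 (mod 149)
112^37 ≡ 148 (mod 149)
112^74 ≡ 1 (mod 149) ✓
So ord_149(112) = 74.

74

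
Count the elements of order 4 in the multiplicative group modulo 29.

2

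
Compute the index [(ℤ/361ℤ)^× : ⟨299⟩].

19

ord(299) | φ(361) = φ(19^2) = 19·(19−1) = 342 = 2 · 3^2 · 19.
Divisors of 342: 1, 2, 3, 6, 9, 18, 19, 38, 57, 114, 171, 342.
Evaluate successive powers at the divisors of 342:
299^1 ≡ 299 (mod 361)
299^2 ≡ 234 (mod 361)
299^3 ≡ 293 (mod 361)
299^6 ≡ 292 (mod 361)
299^9 ≡ 360 (mod 361)
299^18 ≡ 1 (mod 361) ✓
Thus |⟨299⟩| = ord(299) = 18.
Index = |(Z/361Z)^×| / |⟨299⟩| = 342 / 18 = 19.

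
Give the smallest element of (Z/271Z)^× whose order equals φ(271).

6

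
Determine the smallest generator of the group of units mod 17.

φ(17) = 17 − 1 = 16 = 2^4.
g is a primitive root iff g^(16/q) ≢ 1 (mod 17) for each prime q ∈ {2}.
g = 2: 2^8 ≡ 1 — hits 1, so not a primitive root.
g = 3: 3^8 ≡ 16 — none is 1, so 3 is a primitive root.
So 3 is the smallest generator of (Z/17Z)^×.

3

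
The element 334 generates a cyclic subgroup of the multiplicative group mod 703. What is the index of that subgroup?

216

Since 334 ∈ (Z/703Z)^×, its order divides φ(703) = φ(19·37) = (19−1)·(37−1) = 18·36 = 648 = 2^3 · 3^4.
Divisors of 648: 1, 2, 3, 4, 6, 8, 9, 12, 18, 24, 27, 36, 54, 72, 81, 108, 162, 216, 324, 648.
Check 334^d mod 703 for each divisor in increasing order:
334^1 ≡ 334 (mod 703)
334^2 ≡ 482 (mod 703)
334^3 ≡ 1 (mod 703) ✓
The order of 334 is 3, so the subgroup it generates has 3 elements.
Index = |(Z/703Z)^×| / |⟨334⟩| = 648 / 3 = 216.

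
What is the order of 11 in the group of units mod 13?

12

The order of 11 must divide φ(13) = 13 − 1 = 12 = 2^2 · 3.
Divisors of 12: 1, 2, 3, 4, 6, 12.
Evaluate successive powers at the divisors of 12:
11^1 ≡ 11 (mod 13)
11^2 ≡ 4 (mod 13)
11^3 ≡ 5 (mod 13)
11^4 ≡ 3 (mod 13)
11^6 ≡ 12 (mod 13)
11^12 ≡ 1 (mod 13) ✓
Hence ord(11) = 12.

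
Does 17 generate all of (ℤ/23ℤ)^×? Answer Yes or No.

Yes

φ(23) = 23 − 1 = 22 = 2 · 11.
Test 17^(22/q) mod 23 for each prime factor q of 22:
17^11 ≡ 22 (mod 23)  [q = 2: ≢ 1 ✓]
17^2 ≡ 13 (mod 23)  [q = 11: ≢ 1 ✓]
None equal 1, so ord_23(17) = 22: 17 is a primitive root.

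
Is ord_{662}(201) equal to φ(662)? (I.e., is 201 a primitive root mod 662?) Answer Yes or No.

Yes

φ(662) = φ(2)·φ(331) = 1·330 = 330 = 2 · 3 · 5 · 11.
201 is a primitive root mod 662 iff 201^(φ(662)/q) ≢ 1 for every prime q | φ(662), i.e. q ∈ {2, 3, 5, 11}.
201^165 ≡ 661 (mod 662)  [q = 2: ≢ 1 ✓]
201^110 ≡ 299 (mod 662)  [q = 3: ≢ 1 ✓]
201^66 ≡ 455 (mod 662)  [q = 5: ≢ 1 ✓]
201^30 ≡ 167 (mod 662)  [q = 11: ≢ 1 ✓]
All checks pass, so 201 has order 330 and is a primitive root modulo 662.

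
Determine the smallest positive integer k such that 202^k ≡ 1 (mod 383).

191

The order of 202 must divide φ(383) = 383 − 1 = 382 = 2 · 191.
Divisors of 382: 1, 2, 191, 382.
Check 202^d mod 383 for each divisor in increasing order:
202^1 ≡ 202
202^2 ≡ 206
202^191 ≡ 1
Hence ord(202) = 191.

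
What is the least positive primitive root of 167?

φ(167) = 167 − 1 = 166 = 2 · 83.
Test candidates g = 2, 3, … against the prime factors q ∈ {2, 83} of φ(167): g is a generator iff g^(166/q) ≢ 1 for every such q.
g = 2: 2^83 ≡ 1 — hits 1, so not a primitive root.
g = 3: 3^83 ≡ 1 — hits 1, so not a primitive root.
g = 4: 4^83 ≡ 1 — hits 1, so not a primitive root.
g = 5: 5^83 ≡ 166; 5^2 ≡ 25 — none is 1, so 5 is a primitive root.
So 5 is the smallest generator of (Z/167Z)^×.

5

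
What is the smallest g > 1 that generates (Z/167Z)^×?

5

φ(167) = 167 − 1 = 166 = 2 · 83.
Test candidates g = 2, 3, … against the prime factors q ∈ {2, 83} of φ(167): g is a generator iff g^(166/q) ≢ 1 for every such q.
g = 2: 2^83 ≡ 1 — hits 1, so not a primitive root.
g = 3: 3^83 ≡ 1 — hits 1, so not a primitive root.
g = 4: 4^83 ≡ 1 — hits 1, so not a primitive root.
g = 5: 5^83 ≡ 166; 5^2 ≡ 25 — none is 1, so 5 is a primitive root.
Hence the least primitive root of 167 is 5.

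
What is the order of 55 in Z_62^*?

By Lagrange's theorem, ord_62(55) divides φ(62) = φ(2)·φ(31) = 1·30 = 30 = 2 · 3 · 5.
Divisors of 30: 1, 2, 3, 5, 6, 10, 15, 30.
Compute 55^d (mod 62) for the divisors d until we hit 1:
55^1 ≡ 55 (mod 62)
55^2 ≡ 49 (mod 62)
55^3 ≡ 29 (mod 62)
55^5 ≡ 57 (mod 62)
55^6 ≡ 35 (mod 62)
55^10 ≡ 25 (mod 62)
55^15 ≡ 61 (mod 62)
55^30 ≡ 1 (mod 62) ✓
Hence ord(55) = 30.

30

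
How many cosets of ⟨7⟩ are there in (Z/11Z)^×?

Since 7 ∈ (Z/11Z)^×, its order divides φ(11) = 11 − 1 = 10 = 2 · 5.
Divisors of 10: 1, 2, 5, 10.
Check 7^d mod 11 for each divisor in increasing order:
7^1 ≡ 7
7^2 ≡ 5
7^5 ≡ 10
7^10 ≡ 1
The order of 7 is 10, so the subgroup it generates has 10 elements.
Index = |(Z/11Z)^×| / |⟨7⟩| = 10 / 10 = 1.

1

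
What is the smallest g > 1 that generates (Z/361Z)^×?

2

φ(361) = φ(19^2) = 19·(19−1) = 342 = 2 · 3^2 · 19.
g is a primitive root iff g^(342/q) ≢ 1 (mod 361) for each prime q ∈ {2, 3, 19}.
g = 2: 2^171 ≡ 360; 2^114 ≡ 292; 2^18 ≡ 58 — none is 1, so 2 is a primitive root.
The smallest primitive root modulo 361 is 2.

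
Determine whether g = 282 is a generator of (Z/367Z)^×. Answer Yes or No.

Yes

φ(367) = 367 − 1 = 366 = 2 · 3 · 61.
It suffices to check that the order of 282 is not a proper divisor of 366: compute 282^(366/q) for q ∈ {2, 3, 61}.
282^183 ≡ 366 (mod 367)  [q = 2: ≢ 1 ✓]
282^122 ≡ 283 (mod 367)  [q = 3: ≢ 1 ✓]
282^6 ≡ 340 (mod 367)  [q = 61: ≢ 1 ✓]
Every test exponent gives a nontrivial residue, hence 282 generates the full group.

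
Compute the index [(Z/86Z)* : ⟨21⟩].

6

By Lagrange's theorem, ord_86(21) divides φ(86) = φ(2)·φ(43) = 1·42 = 42 = 2 · 3 · 7.
Divisors of 42: 1, 2, 3, 6, 7, 14, 21, 42.
Compute 21^d (mod 86) for the divisors d until we hit 1:
21^1 ≡ 21 (mod 86)
21^2 ≡ 11 (mod 86)
21^3 ≡ 59 (mod 86)
21^6 ≡ 41 (mod 86)
21^7 ≡ 1 (mod 86) ✓
Thus |⟨21⟩| = ord(21) = 7.
Index = |(Z/86Z)^×| / |⟨21⟩| = 42 / 7 = 6.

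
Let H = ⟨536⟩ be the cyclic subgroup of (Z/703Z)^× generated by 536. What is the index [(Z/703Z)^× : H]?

The order of 536 must divide φ(703) = φ(19·37) = (19−1)·(37−1) = 18·36 = 648 = 2^3 · 3^4.
Divisors of 648: 1, 2, 3, 4, 6, 8, 9, 12, 18, 24, 27, 36, 54, 72, 81, 108, 162, 216, 324, 648.
Check 536^d mod 703 for each divisor in increasing order:
536^1 ≡ 536 (mod 703)
536^2 ≡ 472 (mod 703)
536^3 ≡ 615 (mod 703)
536^4 ≡ 636 (mod 703)
536^6 ≡ 11 (mod 703)
536^8 ≡ 271 (mod 703)
536^9 ≡ 438 (mod 703)
536^12 ≡ 121 (mod 703)
536^18 ≡ 628 (mod 703)
536^24 ≡ 581 (mod 703)
536^27 ≡ 191 (mod 703)
536^36 ≡ 1 (mod 703) ✓
Thus |⟨536⟩| = ord(536) = 36.
The index is φ(703) / ord(536) = 648 / 36 = 18.

18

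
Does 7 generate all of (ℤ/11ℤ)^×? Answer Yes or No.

φ(11) = 11 − 1 = 10 = 2 · 5.
7 is a primitive root mod 11 iff 7^(φ(11)/q) ≢ 1 for every prime q | φ(11), i.e. q ∈ {2, 5}.
7^5 ≡ 10 (mod 11)  [q = 2: ≢ 1 ✓]
7^2 ≡ 5 (mod 11)  [q = 5: ≢ 1 ✓]
Every test exponent gives a nontrivial residue, hence 7 generates the full group.

Yes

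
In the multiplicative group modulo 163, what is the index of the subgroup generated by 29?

Since 29 ∈ (Z/163Z)^×, its order divides φ(163) = 163 − 1 = 162 = 2 · 3^4.
Divisors of 162: 1, 2, 3, 6, 9, 18, 27, 54, 81, 162.
Test each divisor d:
29^1 ≡ 29 (mod 163)
29^2 ≡ 26 (mod 163)
29^3 ≡ 102 (mod 163)
29^6 ≡ 135 (mod 163)
29^9 ≡ 78 (mod 163)
29^18 ≡ 53 (mod 163)
29^27 ≡ 59 (mod 163)
29^54 ≡ 58 (mod 163)
29^81 ≡ 162 (mod 163)
29^162 ≡ 1 (mod 163) ✓
Thus |⟨29⟩| = ord(29) = 162.
Index = |(Z/163Z)^×| / |⟨29⟩| = 162 / 162 = 1.

1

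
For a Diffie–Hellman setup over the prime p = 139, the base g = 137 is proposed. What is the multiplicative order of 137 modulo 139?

By Lagrange's theorem, ord_139(137) divides φ(139) = 139 − 1 = 138 = 2 · 3 · 23.
Divisors of 138: 1, 2, 3, 6, 23, 46, 69, 138.
Evaluate successive powers at the divisors of 138:
137^1 ≡ 137
137^2 ≡ 4
137^3 ≡ 131
137^6 ≡ 64
137^23 ≡ 42
137^46 ≡ 96
137^69 ≡ 1
The smallest such exponent is 69, so the order of 137 is 69.

69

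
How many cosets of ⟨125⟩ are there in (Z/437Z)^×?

6

By Lagrange's theorem, ord_437(125) divides φ(437) = φ(19·23) = (19−1)·(23−1) = 18·22 = 396 = 2^2 · 3^2 · 11.
Divisors of 396: 1, 2, 3, 4, 6, 9, 11, 12, 18, 22, 33, 36, 44, 66, 99, 132, 198, 396.
Compute 125^d (mod 437) for the divisors d until we hit 1:
125^1 ≡ 125 (mod 437)
125^2 ≡ 330 (mod 437)
125^3 ≡ 172 (mod 437)
125^4 ≡ 87 (mod 437)
125^6 ≡ 305 (mod 437)
125^9 ≡ 20 (mod 437)
125^11 ≡ 45 (mod 437)
125^12 ≡ 381 (mod 437)
125^18 ≡ 400 (mod 437)
125^22 ≡ 277 (mod 437)
125^33 ≡ 229 (mod 437)
125^36 ≡ 58 (mod 437)
125^44 ≡ 254 (mod 437)
125^66 ≡ 1 (mod 437) ✓
Thus |⟨125⟩| = ord(125) = 66.
[(Z/437Z)^× : ⟨125⟩] = 396/66 = 6.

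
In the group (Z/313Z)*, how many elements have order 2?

φ(313) = 313 − 1 = 312 = 2^3 · 3 · 13.
In a cyclic group of order 312, there are φ(d) elements of order d for each divisor d of 312, and zero for non-divisors.
2 | 312, and φ(2) = 2 − 1 = 1.

1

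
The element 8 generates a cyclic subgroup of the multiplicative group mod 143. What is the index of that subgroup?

6

By Lagrange's theorem, ord_143(8) divides φ(143) = φ(11·13) = (11−1)·(13−1) = 10·12 = 120 = 2^3 · 3 · 5.
Divisors of 120: 1, 2, 3, 4, 5, 6, 8, 10, 12, 15, 20, 24, 30, 40, 60, 120.
Compute 8^d (mod 143) for the divisors d until we hit 1:
8^1 ≡ 8
8^2 ≡ 64
8^3 ≡ 83
8^4 ≡ 92
8^5 ≡ 21
8^6 ≡ 25
8^8 ≡ 27
8^10 ≡ 12
8^12 ≡ 53
8^15 ≡ 109
8^20 ≡ 1
So ord_143(8) = 20, hence |⟨8⟩| = 20.
The index is φ(143) / ord(8) = 120 / 20 = 6.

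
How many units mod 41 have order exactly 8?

4

φ(41) = 41 − 1 = 40 = 2^3 · 5.
In a cyclic group of order 40, there are φ(d) elements of order d for each divisor d of 40, and zero for non-divisors.
8 = 2^3 divides 40, and φ(8) = 4.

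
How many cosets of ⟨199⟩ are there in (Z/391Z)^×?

2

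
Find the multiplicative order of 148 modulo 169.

52

ord(148) | φ(169) = φ(13^2) = 13·(13−1) = 156 = 2^2 · 3 · 13.
Divisors of 156: 1, 2, 3, 4, 6, 12, 13, 26, 39, 52, 78, 156.
Test each divisor d:
148^1 ≡ 148
148^2 ≡ 103
148^3 ≡ 34
148^4 ≡ 131
148^6 ≡ 142
148^12 ≡ 53
148^13 ≡ 70
148^26 ≡ 168
148^39 ≡ 99
148^52 ≡ 1
Hence ord(148) = 52.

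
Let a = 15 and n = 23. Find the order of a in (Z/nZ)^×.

22

ord(15) | φ(23) = 23 − 1 = 22 = 2 · 11.
Divisors of 22: 1, 2, 11, 22.
Test each divisor d:
15^1 ≡ 15 (mod 23)
15^2 ≡ 18 (mod 23)
15^11 ≡ 22 (mod 23)
15^22 ≡ 1 (mod 23) ✓
Therefore the multiplicative order of 15 modulo 23 is 22.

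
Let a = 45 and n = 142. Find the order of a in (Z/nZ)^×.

7

By Lagrange's theorem, ord_142(45) divides φ(142) = φ(2)·φ(71) = 1·70 = 70 = 2 · 5 · 7.
Divisors of 70: 1, 2, 5, 7, 10, 14, 35, 70.
Test each divisor d:
45^1 ≡ 45 (mod 142)
45^2 ≡ 37 (mod 142)
45^5 ≡ 119 (mod 142)
45^7 ≡ 1 (mod 142) ✓
Therefore the multiplicative order of 45 modulo 142 is 7.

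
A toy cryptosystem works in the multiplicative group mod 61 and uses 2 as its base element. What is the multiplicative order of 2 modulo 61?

60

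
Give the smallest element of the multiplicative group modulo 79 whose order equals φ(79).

3

φ(79) = 79 − 1 = 78 = 2 · 3 · 13.
Test candidates g = 2, 3, … against the prime factors q ∈ {2, 3, 13} of φ(79): g is a generator iff g^(78/q) ≢ 1 for every such q.
g = 2: 2^39 ≡ 1 — hits 1, so not a primitive root.
g = 3: 3^39 ≡ 78; 3^26 ≡ 23; 3^6 ≡ 18 — none is 1, so 3 is a primitive root.
So 3 is the smallest generator of (Z/79Z)^×.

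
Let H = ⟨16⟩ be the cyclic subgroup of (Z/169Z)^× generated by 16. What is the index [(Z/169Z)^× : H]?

4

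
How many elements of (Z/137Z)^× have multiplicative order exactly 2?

1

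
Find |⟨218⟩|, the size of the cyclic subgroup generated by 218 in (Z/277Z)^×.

23

The order of 218 must divide φ(277) = 277 − 1 = 276 = 2^2 · 3 · 23.
Divisors of 276: 1, 2, 3, 4, 6, 12, 23, 46, 69, 92, 138, 276.
Evaluate successive powers at the divisors of 276:
218^1 ≡ 218 (mod 277)
218^2 ≡ 157 (mod 277)
218^3 ≡ 155 (mod 277)
218^4 ≡ 273 (mod 277)
218^6 ≡ 203 (mod 277)
218^12 ≡ 213 (mod 277)
218^23 ≡ 1 (mod 277) ✓
Therefore the multiplicative order of 218 modulo 277 is 23.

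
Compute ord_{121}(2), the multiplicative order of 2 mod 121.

110

By Lagrange's theorem, ord_121(2) divides φ(121) = φ(11^2) = 11·(11−1) = 110 = 2 · 5 · 11.
Divisors of 110: 1, 2, 5, 10, 11, 22, 55, 110.
Check 2^d mod 121 for each divisor in increasing order:
2^1 ≡ 2
2^2 ≡ 4
2^5 ≡ 32
2^10 ≡ 56
2^11 ≡ 112
2^22 ≡ 81
2^55 ≡ 120
2^110 ≡ 1
The smallest such exponent is 110, so the order of 2 is 110.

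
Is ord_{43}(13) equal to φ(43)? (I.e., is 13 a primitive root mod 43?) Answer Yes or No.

No

φ(43) = 43 − 1 = 42 = 2 · 3 · 7.
It suffices to check that the order of 13 is not a proper divisor of 42: compute 13^(42/q) for q ∈ {2, 3, 7}.
13^21 ≡ 1 (mod 43)  [q = 2: ≡ 1 ✗]
13^14 ≡ 6 (mod 43)  [q = 3: ≢ 1 ✓]
13^6 ≡ 16 (mod 43)  [q = 7: ≢ 1 ✓]
The check at q = 2 fails, so 13 generates a proper subgroup.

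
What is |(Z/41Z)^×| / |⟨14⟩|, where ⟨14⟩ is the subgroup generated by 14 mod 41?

The order of 14 must divide φ(41) = 41 − 1 = 40 = 2^3 · 5.
Divisors of 40: 1, 2, 4, 5, 8, 10, 20, 40.
Evaluate successive powers at the divisors of 40:
14^1 ≡ 14 (mod 41)
14^2 ≡ 32 (mod 41)
14^4 ≡ 40 (mod 41)
14^5 ≡ 27 (mod 41)
14^8 ≡ 1 (mod 41) ✓
The order of 14 is 8, so the subgroup it generates has 8 elements.
Index = |(Z/41Z)^×| / |⟨14⟩| = 40 / 8 = 5.

5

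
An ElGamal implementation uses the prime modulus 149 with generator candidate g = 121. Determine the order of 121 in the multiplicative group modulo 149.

ord(121) | φ(149) = 149 − 1 = 148 = 2^2 · 37.
Divisors of 148: 1, 2, 4, 37, 74, 148.
Compute 121^d (mod 149) for the divisors d until we hit 1:
121^1 ≡ 121
121^2 ≡ 39
121^4 ≡ 31
121^37 ≡ 148
121^74 ≡ 1
The smallest such exponent is 74, so the order of 121 is 74.

74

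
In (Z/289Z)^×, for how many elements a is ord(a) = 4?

2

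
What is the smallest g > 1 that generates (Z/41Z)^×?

φ(41) = 41 − 1 = 40 = 2^3 · 5.
g is a primitive root iff g^(40/q) ≢ 1 (mod 41) for each prime q ∈ {2, 5}.
g = 2: 2^20 ≡ 1 — hits 1, so not a primitive root.
g = 3: 3^20 ≡ 40; 3^8 ≡ 1 — hits 1, so not a primitive root.
g = 4: 4^20 ≡ 1 — hits 1, so not a primitive root.
g = 5: 5^20 ≡ 1 — hits 1, so not a primitive root.
g = 6: 6^20 ≡ 40; 6^8 ≡ 10 — none is 1, so 6 is a primitive root.
The smallest primitive root modulo 41 is 6.

6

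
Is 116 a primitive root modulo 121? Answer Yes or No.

φ(121) = φ(11^2) = 11·(11−1) = 110 = 2 · 5 · 11.
An element g generates (Z/121Z)^× iff g^(110/q) ≢ 1 (mod 121) for each prime q ∈ {2, 5, 11}.
116^55 ≡ 120 (mod 121)  [q = 2: ≢ 1 ✓]
116^22 ≡ 3 (mod 121)  [q = 5: ≢ 1 ✓]
116^10 ≡ 78 (mod 121)  [q = 11: ≢ 1 ✓]
None equal 1, so ord_121(116) = 110: 116 is a primitive root.

Yes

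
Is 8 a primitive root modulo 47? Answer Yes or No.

No

φ(47) = 47 − 1 = 46 = 2 · 23.
Test 8^(46/q) mod 47 for each prime factor q of 46:
8^23 ≡ 1 (mod 47)  [q = 2: ≡ 1 ✗]
8^2 ≡ 17 (mod 47)  [q = 23: ≢ 1 ✓]
Since 8^23 ≡ 1, the order of 8 divides 23 < 46, so 8 is not a primitive root.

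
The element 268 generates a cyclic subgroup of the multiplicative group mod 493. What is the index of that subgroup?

The order of 268 must divide φ(493) = φ(17·29) = (17−1)·(29−1) = 16·28 = 448 = 2^6 · 7.
Divisors of 448: 1, 2, 4, 7, 8, 14, 16, 28, 32, 56, 64, 112, 224, 448.
Test each divisor d:
268^1 ≡ 268 (mod 493)
268^2 ≡ 339 (mod 493)
268^4 ≡ 52 (mod 493)
268^7 ≡ 378 (mod 493)
268^8 ≡ 239 (mod 493)
268^14 ≡ 407 (mod 493)
268^16 ≡ 426 (mod 493)
268^28 ≡ 1 (mod 493) ✓
So ord_493(268) = 28, hence |⟨268⟩| = 28.
[(Z/493Z)^× : ⟨268⟩] = 448/28 = 16.

16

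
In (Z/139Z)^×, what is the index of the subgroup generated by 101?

ord(101) | φ(139) = 139 − 1 = 138 = 2 · 3 · 23.
Divisors of 138: 1, 2, 3, 6, 23, 46, 69, 138.
Check 101^d mod 139 for each divisor in increasing order:
101^1 ≡ 101 (mod 139)
101^2 ≡ 54 (mod 139)
101^3 ≡ 33 (mod 139)
101^6 ≡ 116 (mod 139)
101^23 ≡ 43 (mod 139)
101^46 ≡ 42 (mod 139)
101^69 ≡ 138 (mod 139)
101^138 ≡ 1 (mod 139) ✓
The order of 101 is 138, so the subgroup it generates has 138 elements.
The index is φ(139) / ord(101) = 138 / 138 = 1.

1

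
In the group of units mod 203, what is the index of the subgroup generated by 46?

By Lagrange's theorem, ord_203(46) divides φ(203) = φ(7·29) = (7−1)·(29−1) = 6·28 = 168 = 2^3 · 3 · 7.
Divisors of 168: 1, 2, 3, 4, 6, 7, 8, 12, 14, 21, 24, 28, 42, 56, 84, 168.
Check 46^d mod 203 for each divisor in increasing order:
46^1 ≡ 46 (mod 203)
46^2 ≡ 86 (mod 203)
46^3 ≡ 99 (mod 203)
46^4 ≡ 88 (mod 203)
46^6 ≡ 57 (mod 203)
46^7 ≡ 186 (mod 203)
46^8 ≡ 30 (mod 203)
46^12 ≡ 1 (mod 203) ✓
So ord_203(46) = 12, hence |⟨46⟩| = 12.
The index is φ(203) / ord(46) = 168 / 12 = 14.

14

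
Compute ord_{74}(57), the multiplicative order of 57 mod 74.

ord(57) | φ(74) = φ(2)·φ(37) = 1·36 = 36 = 2^2 · 3^2.
Divisors of 36: 1, 2, 3, 4, 6, 9, 12, 18, 36.
Compute 57^d (mod 74) for the divisors d until we hit 1:
57^1 ≡ 57
57^2 ≡ 67
57^3 ≡ 45
57^4 ≡ 49
57^6 ≡ 27
57^9 ≡ 31
57^12 ≡ 63
57^18 ≡ 73
57^36 ≡ 1
The smallest such exponent is 36, so the order of 57 is 36.

36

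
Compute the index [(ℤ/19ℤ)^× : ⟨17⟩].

2

By Lagrange's theorem, ord_19(17) divides φ(19) = 19 − 1 = 18 = 2 · 3^2.
Divisors of 18: 1, 2, 3, 6, 9, 18.
Evaluate successive powers at the divisors of 18:
17^1 ≡ 17 (mod 19)
17^2 ≡ 4 (mod 19)
17^3 ≡ 11 (mod 19)
17^6 ≡ 7 (mod 19)
17^9 ≡ 1 (mod 19) ✓
The order of 17 is 9, so the subgroup it generates has 9 elements.
[(Z/19Z)^× : ⟨17⟩] = 18/9 = 2.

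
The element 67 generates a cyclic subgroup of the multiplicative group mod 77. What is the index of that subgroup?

20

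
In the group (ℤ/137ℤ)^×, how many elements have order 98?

0

φ(137) = 137 − 1 = 136 = 2^3 · 17.
(Z/137Z)^× is cyclic (|G| = 136); a cyclic group of order m has exactly φ(d) elements of each order d | m, and none otherwise.
98 does not divide 136, so no element of (Z/137Z)^× has order 98.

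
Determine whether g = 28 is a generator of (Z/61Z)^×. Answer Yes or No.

φ(61) = 61 − 1 = 60 = 2^2 · 3 · 5.
It suffices to check that the order of 28 is not a proper divisor of 60: compute 28^(60/q) for q ∈ {2, 3, 5}.
28^30 ≡ 60 (mod 61)  [q = 2: ≢ 1 ✓]
28^20 ≡ 1 (mod 61)  [q = 3: ≡ 1 ✗]
28^12 ≡ 9 (mod 61)  [q = 5: ≢ 1 ✓]
28^20 ≡ 1 shows ord(28) | 20, strictly less than φ(61); not a primitive root.

No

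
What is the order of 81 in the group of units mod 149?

The order of 81 must divide φ(149) = 149 − 1 = 148 = 2^2 · 37.
Divisors of 148: 1, 2, 4, 37, 74, 148.
Evaluate successive powers at the divisors of 148:
81^1 ≡ 81
81^2 ≡ 5
81^4 ≡ 25
81^37 ≡ 1
The smallest such exponent is 37, so the order of 81 is 37.

37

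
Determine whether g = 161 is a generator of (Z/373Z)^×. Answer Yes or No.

No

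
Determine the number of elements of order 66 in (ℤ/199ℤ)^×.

φ(199) = 199 − 1 = 198 = 2 · 3^2 · 11.
(Z/199Z)^× is cyclic (|G| = 198); a cyclic group of order m has exactly φ(d) elements of each order d | m, and none otherwise.
66 = 2 · 3 · 11 divides 198, and φ(66) = 20.

20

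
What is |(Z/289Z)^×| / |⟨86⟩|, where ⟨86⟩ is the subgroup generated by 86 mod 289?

16

The order of 86 must divide φ(289) = φ(17^2) = 17·(17−1) = 272 = 2^4 · 17.
Divisors of 272: 1, 2, 4, 8, 16, 17, 34, 68, 136, 272.
Evaluate successive powers at the divisors of 272:
86^1 ≡ 86
86^2 ≡ 171
86^4 ≡ 52
86^8 ≡ 103
86^16 ≡ 205
86^17 ≡ 1
Thus |⟨86⟩| = ord(86) = 17.
The index is φ(289) / ord(86) = 272 / 17 = 16.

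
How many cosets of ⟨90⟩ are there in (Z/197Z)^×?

The order of 90 must divide φ(197) = 197 − 1 = 196 = 2^2 · 7^2.
Divisors of 196: 1, 2, 4, 7, 14, 28, 49, 98, 196.
Check 90^d mod 197 for each divisor in increasing order:
90^1 ≡ 90
90^2 ≡ 23
90^4 ≡ 135
90^7 ≡ 104
90^14 ≡ 178
90^28 ≡ 164
90^49 ≡ 1
So ord_197(90) = 49, hence |⟨90⟩| = 49.
Index = |(Z/197Z)^×| / |⟨90⟩| = 196 / 49 = 4.

4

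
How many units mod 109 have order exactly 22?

0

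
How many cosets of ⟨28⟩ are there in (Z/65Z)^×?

The order of 28 must divide φ(65) = φ(5·13) = (5−1)·(13−1) = 4·12 = 48 = 2^4 · 3.
Divisors of 48: 1, 2, 3, 4, 6, 8, 12, 16, 24, 48.
Compute 28^d (mod 65) for the divisors d until we hit 1:
28^1 ≡ 28
28^2 ≡ 4
28^3 ≡ 47
28^4 ≡ 16
28^6 ≡ 64
28^8 ≡ 61
28^12 ≡ 1
The order of 28 is 12, so the subgroup it generates has 12 elements.
[(Z/65Z)^× : ⟨28⟩] = 48/12 = 4.

4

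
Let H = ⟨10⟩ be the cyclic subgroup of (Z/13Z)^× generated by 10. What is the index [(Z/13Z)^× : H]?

ord(10) | φ(13) = 13 − 1 = 12 = 2^2 · 3.
Divisors of 12: 1, 2, 3, 4, 6, 12.
Check 10^d mod 13 for each divisor in increasing order:
10^1 ≡ 10
10^2 ≡ 9
10^3 ≡ 12
10^4 ≡ 3
10^6 ≡ 1
So ord_13(10) = 6, hence |⟨10⟩| = 6.
Index = |(Z/13Z)^×| / |⟨10⟩| = 12 / 6 = 2.

2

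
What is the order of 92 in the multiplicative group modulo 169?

The order of 92 must divide φ(169) = φ(13^2) = 13·(13−1) = 156 = 2^2 · 3 · 13.
Divisors of 156: 1, 2, 3, 4, 6, 12, 13, 26, 39, 52, 78, 156.
Evaluate successive powers at the divisors of 156:
92^1 ≡ 92
92^2 ≡ 14
92^3 ≡ 105
92^4 ≡ 27
92^6 ≡ 40
92^12 ≡ 79
92^13 ≡ 1
Hence ord(92) = 13.

13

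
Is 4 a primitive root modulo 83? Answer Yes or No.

No

φ(83) = 83 − 1 = 82 = 2 · 41.
It suffices to check that the order of 4 is not a proper divisor of 82: compute 4^(82/q) for q ∈ {2, 41}.
4^41 ≡ 1 (mod 83)  [q = 2: ≡ 1 ✗]
4^2 ≡ 16 (mod 83)  [q = 41: ≢ 1 ✓]
4^41 ≡ 1 shows ord(4) | 41, strictly less than φ(83); not a primitive root.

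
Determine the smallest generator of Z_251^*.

6

φ(251) = 251 − 1 = 250 = 2 · 5^3.
g is a primitive root iff g^(250/q) ≢ 1 (mod 251) for each prime q ∈ {2, 5}.
g = 2: 2^125 ≡ 250; 2^50 ≡ 1 — hits 1, so not a primitive root.
g = 3: 3^125 ≡ 1 — hits 1, so not a primitive root.
g = 4: 4^125 ≡ 1 — hits 1, so not a primitive root.
g = 5: 5^125 ≡ 1 — hits 1, so not a primitive root.
g = 6: 6^125 ≡ 250; 6^50 ≡ 219 — none is 1, so 6 is a primitive root.
The smallest primitive root modulo 251 is 6.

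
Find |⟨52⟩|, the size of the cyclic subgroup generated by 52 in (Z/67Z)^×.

Since 52 ∈ (Z/67Z)^×, its order divides φ(67) = 67 − 1 = 66 = 2 · 3 · 11.
Divisors of 66: 1, 2, 3, 6, 11, 22, 33, 66.
Compute 52^d (mod 67) for the divisors d until we hit 1:
52^1 ≡ 52 (mod 67)
52^2 ≡ 24 (mod 67)
52^3 ≡ 42 (mod 67)
52^6 ≡ 22 (mod 67)
52^11 ≡ 66 (mod 67)
52^22 ≡ 1 (mod 67) ✓
So ord_67(52) = 22.

22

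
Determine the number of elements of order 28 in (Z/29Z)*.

12

φ(29) = 29 − 1 = 28 = 2^2 · 7.
Since (Z/29Z)^× is cyclic of order 28, the number of elements of order d is φ(d) when d | 28 and 0 otherwise.
28 = 2^2 · 7 divides 28, and φ(28) = 12.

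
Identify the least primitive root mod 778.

3

φ(778) = φ(2)·φ(389) = 1·388 = 388 = 2^2 · 97.
Test candidates g = 2, 3, … against the prime factors q ∈ {2, 97} of φ(778): g is a generator iff g^(388/q) ≢ 1 for every such q.
g = 2: gcd(2, 778) = 2 > 1, not a unit — skip.
g = 3: 3^194 ≡ 777; 3^4 ≡ 81 — none is 1, so 3 is a primitive root.
So 3 is the smallest generator of (Z/778Z)^×.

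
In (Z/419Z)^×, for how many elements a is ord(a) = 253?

0

φ(419) = 419 − 1 = 418 = 2 · 11 · 19.
In a cyclic group of order 418, there are φ(d) elements of order d for each divisor d of 418, and zero for non-divisors.
Since 253 ∤ 418, the count is 0.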